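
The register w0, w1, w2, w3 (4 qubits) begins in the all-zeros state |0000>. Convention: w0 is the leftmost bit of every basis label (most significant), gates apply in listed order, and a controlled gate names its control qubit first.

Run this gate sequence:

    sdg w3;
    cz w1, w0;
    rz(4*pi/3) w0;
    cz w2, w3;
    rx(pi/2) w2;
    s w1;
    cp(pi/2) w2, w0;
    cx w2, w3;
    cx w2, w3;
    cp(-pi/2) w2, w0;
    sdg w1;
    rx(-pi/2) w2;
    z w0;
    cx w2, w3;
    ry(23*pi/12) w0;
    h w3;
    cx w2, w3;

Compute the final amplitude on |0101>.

The final state's coefficient on |0101> equals 0. Key observation: gates 5-12 undo each other exactly, leaving only the rest of the circuit to track.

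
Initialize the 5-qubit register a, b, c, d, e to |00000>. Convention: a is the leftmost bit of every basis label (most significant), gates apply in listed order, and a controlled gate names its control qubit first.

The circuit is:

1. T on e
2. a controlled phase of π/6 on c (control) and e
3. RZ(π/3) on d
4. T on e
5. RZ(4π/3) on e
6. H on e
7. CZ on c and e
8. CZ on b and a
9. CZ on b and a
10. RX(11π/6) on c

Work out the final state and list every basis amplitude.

After the circuit, the state carries amplitude (1 + sqrt(3))*exp(I*pi/6)/4 on |00000>, (1 + sqrt(3))*exp(I*pi/6)/4 on |00001>, (-1 + sqrt(3))*exp(2*I*pi/3)/4 on |00100>, (-1 + sqrt(3))*exp(2*I*pi/3)/4 on |00101>, and 0 on every other basis state. Key observation: the block from step 8 through step 9 cancels to the identity and can be dropped.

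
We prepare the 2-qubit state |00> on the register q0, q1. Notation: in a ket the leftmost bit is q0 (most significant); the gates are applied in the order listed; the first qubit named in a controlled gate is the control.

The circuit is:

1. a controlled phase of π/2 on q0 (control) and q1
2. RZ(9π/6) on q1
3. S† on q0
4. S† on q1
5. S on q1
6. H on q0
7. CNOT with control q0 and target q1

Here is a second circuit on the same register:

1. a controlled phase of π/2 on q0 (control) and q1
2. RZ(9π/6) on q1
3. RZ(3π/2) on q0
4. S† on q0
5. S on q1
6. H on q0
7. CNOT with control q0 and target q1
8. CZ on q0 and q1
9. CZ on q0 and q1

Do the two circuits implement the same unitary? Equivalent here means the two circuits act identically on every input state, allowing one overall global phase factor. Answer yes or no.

No, they are not equivalent — no single phase factor reconciles the two unitaries.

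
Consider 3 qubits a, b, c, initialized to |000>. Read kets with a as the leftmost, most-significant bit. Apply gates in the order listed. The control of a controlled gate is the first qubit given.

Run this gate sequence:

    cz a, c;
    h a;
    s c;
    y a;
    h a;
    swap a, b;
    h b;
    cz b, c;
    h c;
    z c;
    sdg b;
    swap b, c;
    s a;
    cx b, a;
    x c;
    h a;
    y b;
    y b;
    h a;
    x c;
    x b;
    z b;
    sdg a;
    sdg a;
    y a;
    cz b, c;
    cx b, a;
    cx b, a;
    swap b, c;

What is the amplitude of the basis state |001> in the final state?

|001> carries amplitude 0 in the final state. Key observation: the block from step 15 through step 20 cancels to the identity and can be dropped.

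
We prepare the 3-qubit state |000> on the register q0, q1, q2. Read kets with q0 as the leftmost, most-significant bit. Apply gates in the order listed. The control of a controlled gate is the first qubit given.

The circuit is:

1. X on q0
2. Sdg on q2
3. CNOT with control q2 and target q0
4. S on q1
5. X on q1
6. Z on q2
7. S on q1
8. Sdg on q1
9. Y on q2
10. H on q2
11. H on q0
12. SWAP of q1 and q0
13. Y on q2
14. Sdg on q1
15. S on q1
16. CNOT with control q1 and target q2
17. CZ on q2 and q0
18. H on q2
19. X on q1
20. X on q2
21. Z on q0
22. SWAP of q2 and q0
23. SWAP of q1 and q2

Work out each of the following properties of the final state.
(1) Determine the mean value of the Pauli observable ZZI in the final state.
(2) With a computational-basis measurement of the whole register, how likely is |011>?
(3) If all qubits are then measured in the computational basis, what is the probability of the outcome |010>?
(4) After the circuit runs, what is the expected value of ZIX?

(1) The observable ZZI averages to -1.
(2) The probability of measuring |011> is 1/2.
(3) A full measurement returns |010> with probability 1/2.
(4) The expectation value of ZIX is -1.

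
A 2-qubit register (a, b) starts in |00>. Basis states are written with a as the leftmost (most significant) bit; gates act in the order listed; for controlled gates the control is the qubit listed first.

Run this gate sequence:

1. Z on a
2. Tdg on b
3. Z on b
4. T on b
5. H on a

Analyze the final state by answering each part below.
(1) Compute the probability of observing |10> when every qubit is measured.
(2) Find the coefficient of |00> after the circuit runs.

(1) The probability of measuring |10> is 1/2.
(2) The amplitude on |00> is sqrt(2)/2.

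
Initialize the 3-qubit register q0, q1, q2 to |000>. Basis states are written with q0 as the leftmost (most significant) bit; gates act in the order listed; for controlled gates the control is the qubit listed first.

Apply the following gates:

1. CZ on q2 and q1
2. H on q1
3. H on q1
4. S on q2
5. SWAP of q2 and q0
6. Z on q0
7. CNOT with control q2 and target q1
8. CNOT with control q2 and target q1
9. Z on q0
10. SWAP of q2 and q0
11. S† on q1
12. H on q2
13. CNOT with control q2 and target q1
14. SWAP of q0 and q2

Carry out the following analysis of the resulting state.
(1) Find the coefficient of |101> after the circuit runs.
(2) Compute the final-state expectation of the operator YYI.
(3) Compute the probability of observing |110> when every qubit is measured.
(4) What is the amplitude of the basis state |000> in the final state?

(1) The final state's coefficient on |101> equals 0.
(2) In the final state, YYI has expectation -1.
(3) A full measurement returns |110> with probability 1/2.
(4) |000> carries amplitude sqrt(2)/2 in the final state.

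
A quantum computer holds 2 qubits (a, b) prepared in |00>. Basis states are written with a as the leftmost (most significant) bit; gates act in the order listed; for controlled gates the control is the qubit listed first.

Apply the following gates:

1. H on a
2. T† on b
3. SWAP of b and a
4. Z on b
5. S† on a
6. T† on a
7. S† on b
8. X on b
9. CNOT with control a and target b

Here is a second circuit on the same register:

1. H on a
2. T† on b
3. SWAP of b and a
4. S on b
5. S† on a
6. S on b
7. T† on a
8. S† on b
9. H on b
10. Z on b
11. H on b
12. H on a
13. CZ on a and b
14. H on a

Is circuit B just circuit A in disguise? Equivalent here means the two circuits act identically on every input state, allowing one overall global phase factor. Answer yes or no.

No, they are not equivalent — no single phase factor reconciles the two unitaries.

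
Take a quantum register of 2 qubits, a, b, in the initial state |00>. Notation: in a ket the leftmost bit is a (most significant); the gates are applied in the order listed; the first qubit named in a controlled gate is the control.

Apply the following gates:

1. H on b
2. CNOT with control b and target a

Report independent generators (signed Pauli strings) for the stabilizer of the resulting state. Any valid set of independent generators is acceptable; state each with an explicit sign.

The stabilizer group can be generated by +XX, +ZZ, among other valid generating sets.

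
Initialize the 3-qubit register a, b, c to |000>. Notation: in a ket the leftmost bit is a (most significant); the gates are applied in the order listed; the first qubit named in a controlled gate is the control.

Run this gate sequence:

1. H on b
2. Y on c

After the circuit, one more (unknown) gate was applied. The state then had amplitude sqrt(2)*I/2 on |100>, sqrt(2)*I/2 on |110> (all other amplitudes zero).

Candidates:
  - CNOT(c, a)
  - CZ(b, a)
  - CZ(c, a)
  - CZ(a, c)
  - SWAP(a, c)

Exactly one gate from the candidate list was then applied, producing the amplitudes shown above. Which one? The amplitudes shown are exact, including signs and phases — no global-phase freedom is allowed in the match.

It was SWAP(a, c) that produced the state shown.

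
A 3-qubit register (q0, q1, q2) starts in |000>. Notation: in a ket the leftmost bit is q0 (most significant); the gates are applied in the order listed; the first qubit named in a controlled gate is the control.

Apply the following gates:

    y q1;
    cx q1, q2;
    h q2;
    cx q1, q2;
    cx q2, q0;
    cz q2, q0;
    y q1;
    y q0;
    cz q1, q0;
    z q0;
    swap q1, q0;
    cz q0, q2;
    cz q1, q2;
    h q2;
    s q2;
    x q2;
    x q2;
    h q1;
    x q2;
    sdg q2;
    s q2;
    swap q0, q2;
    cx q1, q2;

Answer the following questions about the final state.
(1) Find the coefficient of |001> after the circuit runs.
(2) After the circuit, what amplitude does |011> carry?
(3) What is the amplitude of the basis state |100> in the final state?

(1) The amplitude on |001> is 0.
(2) |011> carries amplitude sqrt(2)/2 in the final state.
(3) The final state's coefficient on |100> equals sqrt(2)*I/2.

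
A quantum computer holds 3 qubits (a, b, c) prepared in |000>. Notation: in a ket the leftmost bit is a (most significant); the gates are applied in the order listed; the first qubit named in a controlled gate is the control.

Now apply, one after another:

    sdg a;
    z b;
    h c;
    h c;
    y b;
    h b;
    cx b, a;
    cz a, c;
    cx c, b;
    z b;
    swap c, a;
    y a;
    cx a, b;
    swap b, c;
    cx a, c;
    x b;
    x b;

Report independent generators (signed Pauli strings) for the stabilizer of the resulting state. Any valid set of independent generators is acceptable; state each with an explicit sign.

One valid set of independent stabilizer generators is +IXX, -ZII, +IZZ (any independent generating set of the same group is equally correct).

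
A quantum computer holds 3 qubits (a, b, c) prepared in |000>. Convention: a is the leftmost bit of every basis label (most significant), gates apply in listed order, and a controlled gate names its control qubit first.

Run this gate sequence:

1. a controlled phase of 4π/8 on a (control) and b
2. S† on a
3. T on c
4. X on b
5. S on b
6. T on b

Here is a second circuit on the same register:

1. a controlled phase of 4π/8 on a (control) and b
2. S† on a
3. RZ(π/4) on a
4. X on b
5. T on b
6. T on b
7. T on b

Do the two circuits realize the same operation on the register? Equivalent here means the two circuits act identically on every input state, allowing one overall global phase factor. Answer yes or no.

No — the two circuits implement different unitaries, even allowing a global phase.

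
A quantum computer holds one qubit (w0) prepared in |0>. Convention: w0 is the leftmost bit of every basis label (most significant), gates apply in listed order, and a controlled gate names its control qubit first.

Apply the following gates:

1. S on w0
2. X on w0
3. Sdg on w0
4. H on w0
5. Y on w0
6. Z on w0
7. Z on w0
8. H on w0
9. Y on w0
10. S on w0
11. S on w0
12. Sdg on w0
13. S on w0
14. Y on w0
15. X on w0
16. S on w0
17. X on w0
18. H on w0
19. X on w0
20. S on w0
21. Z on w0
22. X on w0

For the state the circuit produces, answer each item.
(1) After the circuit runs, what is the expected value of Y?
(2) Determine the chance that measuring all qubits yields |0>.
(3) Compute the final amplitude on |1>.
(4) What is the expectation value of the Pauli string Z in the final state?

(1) The observable Y averages to 1. Key observation: gates 11-12 undo each other exactly, leaving only the rest of the circuit to track.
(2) The probability of measuring |0> is 1/2.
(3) The amplitude on |1> is -sqrt(2)*I/2.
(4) The observable Z averages to 0.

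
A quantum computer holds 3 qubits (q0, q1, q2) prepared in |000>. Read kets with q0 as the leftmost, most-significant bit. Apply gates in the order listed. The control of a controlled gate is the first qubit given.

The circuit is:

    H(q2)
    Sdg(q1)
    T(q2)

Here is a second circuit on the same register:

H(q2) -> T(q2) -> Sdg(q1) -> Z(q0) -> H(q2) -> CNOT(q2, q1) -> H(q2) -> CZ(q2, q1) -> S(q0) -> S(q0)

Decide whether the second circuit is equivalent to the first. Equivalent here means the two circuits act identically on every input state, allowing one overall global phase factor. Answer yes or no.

No, they are not equivalent — no single phase factor reconciles the two unitaries.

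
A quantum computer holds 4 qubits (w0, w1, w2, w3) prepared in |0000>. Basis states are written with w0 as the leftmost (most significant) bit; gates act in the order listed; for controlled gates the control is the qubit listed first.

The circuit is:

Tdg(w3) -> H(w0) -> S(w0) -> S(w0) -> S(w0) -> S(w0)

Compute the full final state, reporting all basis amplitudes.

The resulting statevector has amplitude sqrt(2)/2 on |0000>, sqrt(2)/2 on |1000>, and 0 on every other basis state. Key observation: gates 3-6 undo each other exactly, leaving only the rest of the circuit to track.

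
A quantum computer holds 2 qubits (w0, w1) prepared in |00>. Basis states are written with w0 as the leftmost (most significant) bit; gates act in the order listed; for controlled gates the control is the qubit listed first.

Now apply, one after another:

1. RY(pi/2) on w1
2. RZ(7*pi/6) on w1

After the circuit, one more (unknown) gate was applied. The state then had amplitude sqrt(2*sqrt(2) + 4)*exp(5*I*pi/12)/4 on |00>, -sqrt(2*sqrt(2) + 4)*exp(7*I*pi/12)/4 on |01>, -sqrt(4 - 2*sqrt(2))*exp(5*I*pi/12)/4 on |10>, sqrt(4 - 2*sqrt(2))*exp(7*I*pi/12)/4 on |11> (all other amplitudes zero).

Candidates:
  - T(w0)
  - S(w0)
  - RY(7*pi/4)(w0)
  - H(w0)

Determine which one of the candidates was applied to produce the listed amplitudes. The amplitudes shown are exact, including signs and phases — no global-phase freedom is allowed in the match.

It was RY(7*pi/4)(w0) that produced the state shown.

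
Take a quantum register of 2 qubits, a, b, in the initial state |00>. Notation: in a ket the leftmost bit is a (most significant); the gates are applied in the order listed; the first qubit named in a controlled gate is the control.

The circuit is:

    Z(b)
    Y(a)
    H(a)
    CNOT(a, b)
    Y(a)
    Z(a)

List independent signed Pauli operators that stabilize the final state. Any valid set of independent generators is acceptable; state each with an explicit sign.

The final state is stabilized by the group generated by -XX, -ZZ; other independent generating sets are equally valid.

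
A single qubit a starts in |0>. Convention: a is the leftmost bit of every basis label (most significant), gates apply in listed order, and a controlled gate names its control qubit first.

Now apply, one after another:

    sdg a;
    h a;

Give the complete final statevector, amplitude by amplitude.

After the circuit, the state carries amplitude sqrt(2)/2 on |0>, sqrt(2)/2 on |1>.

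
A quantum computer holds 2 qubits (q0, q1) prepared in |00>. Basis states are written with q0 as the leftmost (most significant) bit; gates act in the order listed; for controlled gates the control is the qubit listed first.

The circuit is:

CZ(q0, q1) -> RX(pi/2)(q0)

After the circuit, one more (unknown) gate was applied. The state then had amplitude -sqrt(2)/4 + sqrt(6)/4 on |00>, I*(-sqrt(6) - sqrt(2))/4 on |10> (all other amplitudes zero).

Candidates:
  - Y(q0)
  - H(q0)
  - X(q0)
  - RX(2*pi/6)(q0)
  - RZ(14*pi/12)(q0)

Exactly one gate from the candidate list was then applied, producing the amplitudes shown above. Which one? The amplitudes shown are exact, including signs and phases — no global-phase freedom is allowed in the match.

The applied gate was RX(2*pi/6)(q0).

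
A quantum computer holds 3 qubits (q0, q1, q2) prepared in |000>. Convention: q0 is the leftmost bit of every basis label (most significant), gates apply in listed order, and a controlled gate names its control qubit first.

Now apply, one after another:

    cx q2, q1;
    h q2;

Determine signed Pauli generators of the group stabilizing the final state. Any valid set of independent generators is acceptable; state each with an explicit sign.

One valid set of independent stabilizer generators is +IIX, +ZII, +IZI (any independent generating set of the same group is equally correct).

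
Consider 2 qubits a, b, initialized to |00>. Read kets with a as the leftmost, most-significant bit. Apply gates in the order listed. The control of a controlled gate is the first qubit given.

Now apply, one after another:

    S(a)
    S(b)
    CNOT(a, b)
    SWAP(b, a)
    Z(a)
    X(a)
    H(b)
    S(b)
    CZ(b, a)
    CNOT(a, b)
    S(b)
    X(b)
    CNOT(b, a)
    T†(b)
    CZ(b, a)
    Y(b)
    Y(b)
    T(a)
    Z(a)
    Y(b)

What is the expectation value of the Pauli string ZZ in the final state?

The observable ZZ averages to 1.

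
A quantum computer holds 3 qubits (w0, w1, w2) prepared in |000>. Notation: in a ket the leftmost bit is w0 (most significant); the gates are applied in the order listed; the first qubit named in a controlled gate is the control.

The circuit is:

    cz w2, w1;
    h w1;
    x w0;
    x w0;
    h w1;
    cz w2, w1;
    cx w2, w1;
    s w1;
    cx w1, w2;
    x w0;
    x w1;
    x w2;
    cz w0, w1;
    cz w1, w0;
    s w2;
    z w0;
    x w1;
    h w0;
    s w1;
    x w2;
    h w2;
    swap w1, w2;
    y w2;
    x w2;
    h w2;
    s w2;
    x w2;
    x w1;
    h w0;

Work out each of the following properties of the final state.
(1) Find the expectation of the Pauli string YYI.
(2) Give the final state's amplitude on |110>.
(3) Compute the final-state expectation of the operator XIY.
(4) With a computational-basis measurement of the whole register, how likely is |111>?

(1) The observable YYI averages to 0.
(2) The amplitude on |110> is I/2.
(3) The observable XIY averages to 0.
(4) Outcome |111> occurs with probability 1/4.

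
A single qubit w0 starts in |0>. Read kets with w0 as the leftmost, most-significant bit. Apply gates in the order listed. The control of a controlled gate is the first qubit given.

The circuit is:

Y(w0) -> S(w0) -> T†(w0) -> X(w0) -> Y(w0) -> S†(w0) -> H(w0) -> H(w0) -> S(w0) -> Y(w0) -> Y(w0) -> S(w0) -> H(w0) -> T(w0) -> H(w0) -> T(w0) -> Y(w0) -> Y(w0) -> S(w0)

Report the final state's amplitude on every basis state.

After the circuit, the state carries amplitude -1/2 - exp(3*I*pi/4)/2 on |0>, exp(3*I*pi/4)/2 + I/2 on |1>. Key observation: the block from step 5 through step 10 cancels to the identity and can be dropped.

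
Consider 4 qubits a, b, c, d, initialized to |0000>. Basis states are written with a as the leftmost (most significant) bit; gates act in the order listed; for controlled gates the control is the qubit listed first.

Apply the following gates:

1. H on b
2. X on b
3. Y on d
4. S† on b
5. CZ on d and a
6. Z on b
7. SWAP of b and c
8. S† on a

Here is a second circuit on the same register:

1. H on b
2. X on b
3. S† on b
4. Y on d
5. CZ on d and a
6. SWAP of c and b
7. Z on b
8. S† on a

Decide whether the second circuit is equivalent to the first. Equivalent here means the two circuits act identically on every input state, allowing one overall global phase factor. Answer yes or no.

No, they are not equivalent — no single phase factor reconciles the two unitaries.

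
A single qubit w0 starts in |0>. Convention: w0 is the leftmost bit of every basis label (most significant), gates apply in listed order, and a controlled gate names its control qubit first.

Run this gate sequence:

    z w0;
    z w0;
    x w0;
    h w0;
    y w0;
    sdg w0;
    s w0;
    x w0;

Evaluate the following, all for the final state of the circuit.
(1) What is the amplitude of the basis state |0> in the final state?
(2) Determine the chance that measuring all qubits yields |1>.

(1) The final state's coefficient on |0> equals sqrt(2)*I/2.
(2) Outcome |1> occurs with probability 1/2.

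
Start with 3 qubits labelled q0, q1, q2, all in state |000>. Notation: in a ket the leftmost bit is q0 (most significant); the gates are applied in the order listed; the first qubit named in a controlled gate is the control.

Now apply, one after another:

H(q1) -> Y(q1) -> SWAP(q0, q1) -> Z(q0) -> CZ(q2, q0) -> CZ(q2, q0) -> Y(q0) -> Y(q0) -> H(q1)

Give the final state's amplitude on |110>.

The amplitude on |110> is -I/2. Key observation: steps 5-6 multiply out to the identity, so the circuit reduces to the remaining gates.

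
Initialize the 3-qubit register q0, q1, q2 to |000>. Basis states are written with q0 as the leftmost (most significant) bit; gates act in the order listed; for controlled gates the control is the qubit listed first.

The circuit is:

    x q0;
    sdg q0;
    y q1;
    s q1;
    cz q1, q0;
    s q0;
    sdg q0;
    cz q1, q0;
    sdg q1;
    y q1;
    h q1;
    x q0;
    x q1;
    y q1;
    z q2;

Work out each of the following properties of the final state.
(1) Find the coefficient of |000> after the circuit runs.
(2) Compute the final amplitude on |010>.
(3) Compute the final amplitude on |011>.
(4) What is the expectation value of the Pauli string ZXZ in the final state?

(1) The amplitude on |000> is -sqrt(2)/2. Key observation: the block from step 3 through step 10 cancels to the identity and can be dropped.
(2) |010> carries amplitude sqrt(2)/2 in the final state.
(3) The final state's coefficient on |011> equals 0.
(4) The expectation value of ZXZ is -1.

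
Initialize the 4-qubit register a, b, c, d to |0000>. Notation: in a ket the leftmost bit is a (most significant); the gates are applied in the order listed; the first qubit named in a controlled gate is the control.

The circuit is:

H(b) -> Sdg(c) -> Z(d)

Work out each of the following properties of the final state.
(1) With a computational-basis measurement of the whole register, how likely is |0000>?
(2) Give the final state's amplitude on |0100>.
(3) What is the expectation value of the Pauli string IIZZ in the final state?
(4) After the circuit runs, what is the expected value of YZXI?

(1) Outcome |0000> occurs with probability 1/2.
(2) |0100> carries amplitude sqrt(2)/2 in the final state.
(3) The expectation value of IIZZ is 1.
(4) The observable YZXI averages to 0.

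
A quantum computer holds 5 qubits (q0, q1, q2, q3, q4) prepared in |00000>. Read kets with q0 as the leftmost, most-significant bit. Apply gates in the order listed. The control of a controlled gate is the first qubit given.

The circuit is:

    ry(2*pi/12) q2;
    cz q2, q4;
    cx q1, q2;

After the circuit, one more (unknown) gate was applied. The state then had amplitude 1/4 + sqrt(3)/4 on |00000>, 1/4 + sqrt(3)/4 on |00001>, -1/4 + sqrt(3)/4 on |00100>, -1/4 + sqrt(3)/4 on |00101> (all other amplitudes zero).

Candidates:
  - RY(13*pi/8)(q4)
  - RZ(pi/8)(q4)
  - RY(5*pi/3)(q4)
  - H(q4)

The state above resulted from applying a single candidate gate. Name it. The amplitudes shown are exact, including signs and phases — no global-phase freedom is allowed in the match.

It was H(q4) that produced the state shown.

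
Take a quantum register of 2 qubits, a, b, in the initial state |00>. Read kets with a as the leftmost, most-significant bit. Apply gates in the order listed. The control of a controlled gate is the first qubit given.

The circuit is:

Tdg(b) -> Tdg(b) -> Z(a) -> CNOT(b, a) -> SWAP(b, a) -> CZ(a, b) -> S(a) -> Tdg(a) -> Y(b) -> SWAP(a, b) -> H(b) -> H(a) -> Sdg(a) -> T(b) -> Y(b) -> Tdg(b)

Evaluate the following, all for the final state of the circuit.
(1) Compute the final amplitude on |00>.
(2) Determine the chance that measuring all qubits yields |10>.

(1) The final state's coefficient on |00> equals exp(I*pi/4)/2.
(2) Outcome |10> occurs with probability 1/4.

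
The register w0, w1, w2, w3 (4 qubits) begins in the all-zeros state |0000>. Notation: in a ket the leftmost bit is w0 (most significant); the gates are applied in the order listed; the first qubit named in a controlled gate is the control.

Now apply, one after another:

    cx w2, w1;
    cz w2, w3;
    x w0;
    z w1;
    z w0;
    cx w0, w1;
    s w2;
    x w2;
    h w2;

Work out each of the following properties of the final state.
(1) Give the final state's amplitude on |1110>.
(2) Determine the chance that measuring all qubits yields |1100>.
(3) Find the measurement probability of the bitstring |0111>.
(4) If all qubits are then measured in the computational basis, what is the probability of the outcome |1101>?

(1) |1110> carries amplitude sqrt(2)/2 in the final state.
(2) A full measurement returns |1100> with probability 1/2.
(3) The probability of measuring |0111> is 0.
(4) A full measurement returns |1101> with probability 0.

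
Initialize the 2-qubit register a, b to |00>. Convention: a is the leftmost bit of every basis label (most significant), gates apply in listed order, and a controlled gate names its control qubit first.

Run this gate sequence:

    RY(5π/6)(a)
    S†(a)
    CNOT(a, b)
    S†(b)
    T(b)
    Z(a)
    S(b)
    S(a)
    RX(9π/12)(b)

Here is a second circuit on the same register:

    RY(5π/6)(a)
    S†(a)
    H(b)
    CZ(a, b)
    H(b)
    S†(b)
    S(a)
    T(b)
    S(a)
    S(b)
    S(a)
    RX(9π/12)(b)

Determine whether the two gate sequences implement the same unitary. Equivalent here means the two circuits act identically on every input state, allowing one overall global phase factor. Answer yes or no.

Yes, they are equivalent — the unitaries differ by at most a global phase.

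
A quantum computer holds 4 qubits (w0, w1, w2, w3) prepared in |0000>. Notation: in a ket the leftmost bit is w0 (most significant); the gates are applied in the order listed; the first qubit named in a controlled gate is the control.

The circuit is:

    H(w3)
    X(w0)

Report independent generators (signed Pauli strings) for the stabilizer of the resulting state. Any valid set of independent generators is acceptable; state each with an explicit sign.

The final state is stabilized by the group generated by +IIIX, -ZIII, +IZII, +IIZI; other independent generating sets are equally valid.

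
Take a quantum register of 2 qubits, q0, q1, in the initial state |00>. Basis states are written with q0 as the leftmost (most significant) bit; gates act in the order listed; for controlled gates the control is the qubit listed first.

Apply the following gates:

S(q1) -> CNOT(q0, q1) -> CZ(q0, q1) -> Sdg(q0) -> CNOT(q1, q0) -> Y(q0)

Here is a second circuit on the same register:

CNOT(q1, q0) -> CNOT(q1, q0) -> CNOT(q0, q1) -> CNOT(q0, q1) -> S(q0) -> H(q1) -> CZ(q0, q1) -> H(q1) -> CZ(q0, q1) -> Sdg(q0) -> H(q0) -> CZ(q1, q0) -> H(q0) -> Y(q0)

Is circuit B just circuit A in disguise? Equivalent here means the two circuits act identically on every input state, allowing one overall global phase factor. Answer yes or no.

No, they are not equivalent — no single phase factor reconciles the two unitaries.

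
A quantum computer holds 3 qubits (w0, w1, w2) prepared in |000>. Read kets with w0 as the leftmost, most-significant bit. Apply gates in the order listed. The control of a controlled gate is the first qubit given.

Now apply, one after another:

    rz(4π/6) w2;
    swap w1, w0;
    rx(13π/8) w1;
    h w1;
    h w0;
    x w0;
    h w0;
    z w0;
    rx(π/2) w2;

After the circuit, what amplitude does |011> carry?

The amplitude on |011> is -(sin(3*pi/16) + I*cos(3*pi/16))*exp(2*I*pi/3)/2. Key observation: gates 5-8 undo each other exactly, leaving only the rest of the circuit to track.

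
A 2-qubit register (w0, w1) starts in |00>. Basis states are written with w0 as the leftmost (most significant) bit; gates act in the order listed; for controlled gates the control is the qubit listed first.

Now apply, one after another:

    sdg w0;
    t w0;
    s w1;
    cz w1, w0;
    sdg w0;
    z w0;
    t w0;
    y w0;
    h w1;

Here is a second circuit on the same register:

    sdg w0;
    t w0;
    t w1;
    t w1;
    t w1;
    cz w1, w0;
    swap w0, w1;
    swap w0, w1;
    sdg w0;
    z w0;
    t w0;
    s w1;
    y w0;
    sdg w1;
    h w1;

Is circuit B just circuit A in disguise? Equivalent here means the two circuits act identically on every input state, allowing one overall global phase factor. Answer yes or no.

No, they are not equivalent — no single phase factor reconciles the two unitaries.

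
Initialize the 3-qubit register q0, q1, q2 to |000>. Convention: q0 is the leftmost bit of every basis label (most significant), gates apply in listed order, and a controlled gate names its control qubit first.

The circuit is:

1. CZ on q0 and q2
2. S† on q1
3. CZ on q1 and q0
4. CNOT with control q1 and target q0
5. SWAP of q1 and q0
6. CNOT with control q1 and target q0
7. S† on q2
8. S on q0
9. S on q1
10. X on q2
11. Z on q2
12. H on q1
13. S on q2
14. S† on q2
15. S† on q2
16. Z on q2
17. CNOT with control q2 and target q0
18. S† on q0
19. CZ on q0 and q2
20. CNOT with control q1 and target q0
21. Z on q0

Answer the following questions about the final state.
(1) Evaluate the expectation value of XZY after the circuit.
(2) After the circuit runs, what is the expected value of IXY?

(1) In the final state, XZY has expectation 0.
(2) The observable IXY averages to 0.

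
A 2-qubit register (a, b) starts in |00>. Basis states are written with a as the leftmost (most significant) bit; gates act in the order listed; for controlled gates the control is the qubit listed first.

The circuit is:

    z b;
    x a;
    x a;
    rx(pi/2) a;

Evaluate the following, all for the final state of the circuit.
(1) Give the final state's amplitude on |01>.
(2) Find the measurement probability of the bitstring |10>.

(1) |01> carries amplitude 0 in the final state.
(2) Outcome |10> occurs with probability 1/2.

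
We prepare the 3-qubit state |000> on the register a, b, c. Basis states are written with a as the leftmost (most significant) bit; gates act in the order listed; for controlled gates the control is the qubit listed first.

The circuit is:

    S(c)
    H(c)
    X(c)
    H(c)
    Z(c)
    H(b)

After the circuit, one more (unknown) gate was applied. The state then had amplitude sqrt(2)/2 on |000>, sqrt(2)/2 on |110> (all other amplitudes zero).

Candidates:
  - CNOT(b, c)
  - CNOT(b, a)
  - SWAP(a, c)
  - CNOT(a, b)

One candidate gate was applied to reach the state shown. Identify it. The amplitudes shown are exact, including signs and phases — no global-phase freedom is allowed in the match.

The applied gate was CNOT(b, a). Key observation: steps 2-5 multiply out to the identity, so the circuit reduces to the remaining gates.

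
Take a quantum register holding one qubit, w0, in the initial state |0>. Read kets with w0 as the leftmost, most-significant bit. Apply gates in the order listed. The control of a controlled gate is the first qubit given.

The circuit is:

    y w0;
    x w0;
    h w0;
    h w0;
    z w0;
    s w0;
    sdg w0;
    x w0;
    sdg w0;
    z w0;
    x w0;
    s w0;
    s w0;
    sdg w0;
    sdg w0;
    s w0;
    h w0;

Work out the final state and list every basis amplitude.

The final amplitudes are -sqrt(2)/2 on |0>, -sqrt(2)/2 on |1>.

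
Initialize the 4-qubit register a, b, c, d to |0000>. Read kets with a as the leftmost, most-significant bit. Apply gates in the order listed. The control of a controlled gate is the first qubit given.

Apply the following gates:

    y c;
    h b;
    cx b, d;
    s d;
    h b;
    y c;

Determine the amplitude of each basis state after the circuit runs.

The resulting statevector has amplitude 1/2 on |0000>, I/2 on |0001>, 1/2 on |0100>, -I/2 on |0101>, and 0 on every other basis state.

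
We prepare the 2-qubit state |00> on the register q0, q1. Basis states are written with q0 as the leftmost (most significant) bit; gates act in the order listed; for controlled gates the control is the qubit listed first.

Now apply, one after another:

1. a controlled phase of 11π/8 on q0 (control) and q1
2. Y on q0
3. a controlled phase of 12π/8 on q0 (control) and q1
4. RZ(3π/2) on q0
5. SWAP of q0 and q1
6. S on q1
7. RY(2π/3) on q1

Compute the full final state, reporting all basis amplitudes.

The final amplitudes are sqrt(3)*exp(3*I*pi/4)/2 on |00>, -exp(3*I*pi/4)/2 on |01>, 0 on |10>, 0 on |11>.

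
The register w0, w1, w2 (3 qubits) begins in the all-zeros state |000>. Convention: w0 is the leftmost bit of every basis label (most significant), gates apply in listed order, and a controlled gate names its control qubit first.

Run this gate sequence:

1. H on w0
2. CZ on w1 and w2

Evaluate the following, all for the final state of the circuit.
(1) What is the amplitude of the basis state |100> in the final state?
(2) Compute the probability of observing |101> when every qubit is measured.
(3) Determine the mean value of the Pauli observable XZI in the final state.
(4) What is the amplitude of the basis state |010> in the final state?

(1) |100> carries amplitude sqrt(2)/2 in the final state.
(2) The probability of measuring |101> is 0.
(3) In the final state, XZI has expectation 1.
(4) |010> carries amplitude 0 in the final state.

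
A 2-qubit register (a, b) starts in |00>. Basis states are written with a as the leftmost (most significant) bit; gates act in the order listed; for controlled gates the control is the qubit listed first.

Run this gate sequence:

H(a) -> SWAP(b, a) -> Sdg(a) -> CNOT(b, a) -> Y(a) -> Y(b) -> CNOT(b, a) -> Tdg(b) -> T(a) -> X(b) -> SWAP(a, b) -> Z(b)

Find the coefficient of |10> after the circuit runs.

The amplitude on |10> is -sqrt(2)/2.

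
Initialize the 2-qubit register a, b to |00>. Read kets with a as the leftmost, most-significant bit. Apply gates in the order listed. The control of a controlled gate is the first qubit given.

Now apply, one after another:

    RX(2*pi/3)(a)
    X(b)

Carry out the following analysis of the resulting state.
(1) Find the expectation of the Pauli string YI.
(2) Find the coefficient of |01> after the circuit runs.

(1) In the final state, YI has expectation -sqrt(3)/2.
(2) The amplitude on |01> is 1/2.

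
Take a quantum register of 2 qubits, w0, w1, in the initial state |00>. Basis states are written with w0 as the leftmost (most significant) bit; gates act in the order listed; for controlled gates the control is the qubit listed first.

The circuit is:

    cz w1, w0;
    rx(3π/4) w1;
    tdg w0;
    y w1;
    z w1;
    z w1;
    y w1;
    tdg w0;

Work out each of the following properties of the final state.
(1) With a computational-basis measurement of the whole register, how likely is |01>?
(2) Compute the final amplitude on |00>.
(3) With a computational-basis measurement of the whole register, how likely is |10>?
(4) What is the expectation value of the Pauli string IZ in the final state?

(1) Outcome |01> occurs with probability sqrt(2)/4 + 1/2. Key observation: steps 4-7 multiply out to the identity, so the circuit reduces to the remaining gates.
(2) The amplitude on |00> is sqrt(2 - sqrt(2))/2.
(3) A full measurement returns |10> with probability 0.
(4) The expectation value of IZ is -sqrt(2)/2.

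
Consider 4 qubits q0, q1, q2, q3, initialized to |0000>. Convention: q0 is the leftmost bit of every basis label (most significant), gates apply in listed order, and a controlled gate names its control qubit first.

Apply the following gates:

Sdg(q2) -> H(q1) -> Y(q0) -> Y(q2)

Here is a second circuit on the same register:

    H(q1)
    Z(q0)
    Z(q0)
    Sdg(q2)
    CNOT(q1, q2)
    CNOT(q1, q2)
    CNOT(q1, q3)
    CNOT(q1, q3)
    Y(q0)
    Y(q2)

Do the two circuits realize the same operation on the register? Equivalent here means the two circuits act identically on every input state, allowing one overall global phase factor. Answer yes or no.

Yes — the two circuits implement the same unitary up to a global phase.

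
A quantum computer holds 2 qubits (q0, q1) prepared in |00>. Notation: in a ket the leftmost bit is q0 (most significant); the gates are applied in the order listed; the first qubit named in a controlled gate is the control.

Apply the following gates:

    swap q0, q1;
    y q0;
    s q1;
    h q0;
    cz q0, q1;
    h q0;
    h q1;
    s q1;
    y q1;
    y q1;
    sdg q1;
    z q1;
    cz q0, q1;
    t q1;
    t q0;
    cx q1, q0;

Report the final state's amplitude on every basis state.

After the circuit, the state carries amplitude 0 on |00>, -sqrt(2)/2 on |01>, sqrt(2)*exp(3*I*pi/4)/2 on |10>, 0 on |11>. Key observation: the block from step 8 through step 11 cancels to the identity and can be dropped.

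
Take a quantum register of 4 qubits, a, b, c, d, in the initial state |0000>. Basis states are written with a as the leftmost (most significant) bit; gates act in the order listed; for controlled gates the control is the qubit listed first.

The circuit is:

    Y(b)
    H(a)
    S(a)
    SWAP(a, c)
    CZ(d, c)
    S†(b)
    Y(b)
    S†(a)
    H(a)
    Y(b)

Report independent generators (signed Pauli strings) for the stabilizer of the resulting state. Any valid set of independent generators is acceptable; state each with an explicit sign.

One valid set of independent stabilizer generators is +XIII, +IIYI, -IZII, +IIIZ (any independent generating set of the same group is equally correct).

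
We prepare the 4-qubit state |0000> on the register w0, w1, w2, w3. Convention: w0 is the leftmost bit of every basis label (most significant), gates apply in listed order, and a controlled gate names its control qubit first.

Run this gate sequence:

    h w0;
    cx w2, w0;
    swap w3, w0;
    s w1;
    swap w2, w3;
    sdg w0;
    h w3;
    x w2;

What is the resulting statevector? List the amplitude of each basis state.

The final amplitudes are 1/2 on |0000>, 1/2 on |0001>, 1/2 on |0010>, 1/2 on |0011>, and 0 on every other basis state.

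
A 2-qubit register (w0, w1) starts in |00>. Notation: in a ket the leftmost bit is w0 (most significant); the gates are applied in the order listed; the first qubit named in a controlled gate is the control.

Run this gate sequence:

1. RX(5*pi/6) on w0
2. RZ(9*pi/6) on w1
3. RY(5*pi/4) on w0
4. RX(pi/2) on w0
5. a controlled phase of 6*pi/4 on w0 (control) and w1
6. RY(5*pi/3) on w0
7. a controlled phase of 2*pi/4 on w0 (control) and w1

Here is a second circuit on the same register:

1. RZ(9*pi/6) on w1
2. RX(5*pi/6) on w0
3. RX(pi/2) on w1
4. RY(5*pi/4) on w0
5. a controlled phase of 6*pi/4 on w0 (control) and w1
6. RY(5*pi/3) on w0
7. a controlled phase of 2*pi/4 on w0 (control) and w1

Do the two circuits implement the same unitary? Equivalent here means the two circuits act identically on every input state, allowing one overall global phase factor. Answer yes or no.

No — the two circuits implement different unitaries, even allowing a global phase.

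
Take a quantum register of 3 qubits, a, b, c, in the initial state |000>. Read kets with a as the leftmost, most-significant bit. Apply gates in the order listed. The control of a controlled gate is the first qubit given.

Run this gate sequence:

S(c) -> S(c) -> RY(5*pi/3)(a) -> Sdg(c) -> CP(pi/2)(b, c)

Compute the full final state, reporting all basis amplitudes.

The final amplitudes are -sqrt(3)/2 on |000>, 1/2 on |100>, and 0 on every other basis state.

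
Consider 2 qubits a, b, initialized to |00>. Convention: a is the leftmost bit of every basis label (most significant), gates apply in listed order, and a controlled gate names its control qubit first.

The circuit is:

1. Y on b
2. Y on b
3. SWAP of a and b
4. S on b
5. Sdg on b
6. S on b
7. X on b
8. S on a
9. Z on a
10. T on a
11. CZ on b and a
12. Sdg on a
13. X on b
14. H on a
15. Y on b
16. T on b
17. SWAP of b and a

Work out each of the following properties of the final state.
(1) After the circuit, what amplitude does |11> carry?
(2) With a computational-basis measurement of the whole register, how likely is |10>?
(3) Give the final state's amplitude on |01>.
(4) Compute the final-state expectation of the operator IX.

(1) The amplitude on |11> is sqrt(2)*exp(3*I*pi/4)/2. Key observation: steps 4-5 multiply out to the identity, so the circuit reduces to the remaining gates.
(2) Outcome |10> occurs with probability 1/2.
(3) The final state's coefficient on |01> equals 0.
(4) The observable IX averages to 1.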